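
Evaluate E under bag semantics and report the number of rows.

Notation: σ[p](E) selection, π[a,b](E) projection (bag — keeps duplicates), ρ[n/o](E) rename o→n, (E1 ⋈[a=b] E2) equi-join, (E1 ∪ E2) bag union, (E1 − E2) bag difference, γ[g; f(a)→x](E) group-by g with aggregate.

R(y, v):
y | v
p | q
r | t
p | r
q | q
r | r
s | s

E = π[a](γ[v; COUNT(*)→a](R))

Stepwise |·|:
  R → 6
  γ[v; COUNT(*)→a](R) → 4
  π[a](γ[v; COUNT(*)→a](R)) → 4

|E| = 4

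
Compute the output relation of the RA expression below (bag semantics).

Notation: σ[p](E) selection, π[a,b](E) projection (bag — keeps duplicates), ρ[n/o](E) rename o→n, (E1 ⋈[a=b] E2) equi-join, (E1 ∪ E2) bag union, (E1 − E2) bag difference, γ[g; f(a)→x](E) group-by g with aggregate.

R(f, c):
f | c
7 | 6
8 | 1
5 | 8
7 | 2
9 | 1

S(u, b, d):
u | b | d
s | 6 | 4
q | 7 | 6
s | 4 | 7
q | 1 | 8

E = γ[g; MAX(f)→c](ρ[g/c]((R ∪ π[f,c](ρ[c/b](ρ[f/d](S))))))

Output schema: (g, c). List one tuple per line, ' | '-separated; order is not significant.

Per-node cardinality:
  R → 5
  S → 4
  ρ[f/d](S) → 4
  ρ[c/b](ρ[f/d](S)) → 4
  π[f,c](ρ[c/b](ρ[f/d](S))) → 4
  (R ∪ π[f,c](ρ[c/b](ρ[f/d](S)))) → 9
  ρ[g/c]((R ∪ π[f,c](ρ[c/b](ρ[f/d](S))))) → 9
  γ[g; MAX(f)→c](ρ[g/c]((R ∪ π[f,c](ρ[c/b](ρ[f/d](S)))))) → 6

== RESULT ==
g | c
1 | 9
2 | 7
4 | 7
6 | 7
7 | 6
8 | 5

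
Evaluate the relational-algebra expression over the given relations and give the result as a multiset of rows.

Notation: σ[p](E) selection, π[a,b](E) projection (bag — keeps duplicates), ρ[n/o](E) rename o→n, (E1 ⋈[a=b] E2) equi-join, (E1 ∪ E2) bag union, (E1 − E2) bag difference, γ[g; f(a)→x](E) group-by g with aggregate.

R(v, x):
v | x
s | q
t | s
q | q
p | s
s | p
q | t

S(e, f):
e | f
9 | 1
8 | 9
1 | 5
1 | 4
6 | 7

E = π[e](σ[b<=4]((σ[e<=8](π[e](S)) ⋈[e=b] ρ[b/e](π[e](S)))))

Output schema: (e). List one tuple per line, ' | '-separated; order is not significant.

Row counts bottom-up:
  S → 5
  π[e](S) → 5
  σ[e<=8](π[e](S)) → 4
  S → 5
  π[e](S) → 5
  ρ[b/e](π[e](S)) → 5
  (σ[e<=8](π[e](S)) ⋈[e=b] ρ[b/e](π[e](S))) → 6
  σ[b<=4]((σ[e<=8](π[e](S)) ⋈[e=b] ρ[b/e](π[e](S)))) → 4
  π[e](σ[b<=4]((σ[e<=8](π[e](S)) ⋈[e=b] ρ[b/e](π[e](S))))) → 4

== RESULT ==
e
1
1
1
1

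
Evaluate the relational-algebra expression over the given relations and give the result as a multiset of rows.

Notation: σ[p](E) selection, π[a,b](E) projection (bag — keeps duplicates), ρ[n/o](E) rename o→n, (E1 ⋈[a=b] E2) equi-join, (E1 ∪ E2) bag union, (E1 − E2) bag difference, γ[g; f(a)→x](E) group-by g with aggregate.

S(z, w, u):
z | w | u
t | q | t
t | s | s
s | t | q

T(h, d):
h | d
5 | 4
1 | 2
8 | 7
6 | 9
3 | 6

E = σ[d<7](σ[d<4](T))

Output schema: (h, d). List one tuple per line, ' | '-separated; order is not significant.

Subexpression sizes:
  T → 5
  σ[d<4](T) → 1
  σ[d<7](σ[d<4](T)) → 1

== RESULT ==
h | d
1 | 2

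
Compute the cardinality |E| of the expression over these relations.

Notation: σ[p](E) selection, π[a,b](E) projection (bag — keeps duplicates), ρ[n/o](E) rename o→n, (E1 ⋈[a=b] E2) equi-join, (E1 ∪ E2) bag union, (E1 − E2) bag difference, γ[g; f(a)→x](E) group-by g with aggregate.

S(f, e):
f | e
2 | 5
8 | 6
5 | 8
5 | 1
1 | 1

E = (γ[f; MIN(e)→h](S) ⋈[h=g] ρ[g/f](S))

Stepwise |·|:
  S → 5
  γ[f; MIN(e)→h](S) → 4
  S → 5
  ρ[g/f](S) → 5
  (γ[f; MIN(e)→h](S) ⋈[h=g] ρ[g/f](S)) → 4

|E| = 4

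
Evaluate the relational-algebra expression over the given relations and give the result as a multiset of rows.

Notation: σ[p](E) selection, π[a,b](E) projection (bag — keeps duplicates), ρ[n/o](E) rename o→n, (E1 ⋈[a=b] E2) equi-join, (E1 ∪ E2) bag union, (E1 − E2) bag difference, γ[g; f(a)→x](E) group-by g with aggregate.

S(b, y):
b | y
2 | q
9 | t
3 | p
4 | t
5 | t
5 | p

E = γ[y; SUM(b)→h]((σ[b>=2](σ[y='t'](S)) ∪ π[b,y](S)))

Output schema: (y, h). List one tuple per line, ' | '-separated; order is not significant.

Subexpression sizes:
  S → 6
  σ[y='t'](S) → 3
  σ[b>=2](σ[y='t'](S)) → 3
  S → 6
  π[b,y](S) → 6
  (σ[b>=2](σ[y='t'](S)) ∪ π[b,y](S)) → 9
  γ[y; SUM(b)→h]((σ[b>=2](σ[y='t'](S)) ∪ π[b,y](S))) → 3

== RESULT ==
y | h
p | 8
q | 2
t | 36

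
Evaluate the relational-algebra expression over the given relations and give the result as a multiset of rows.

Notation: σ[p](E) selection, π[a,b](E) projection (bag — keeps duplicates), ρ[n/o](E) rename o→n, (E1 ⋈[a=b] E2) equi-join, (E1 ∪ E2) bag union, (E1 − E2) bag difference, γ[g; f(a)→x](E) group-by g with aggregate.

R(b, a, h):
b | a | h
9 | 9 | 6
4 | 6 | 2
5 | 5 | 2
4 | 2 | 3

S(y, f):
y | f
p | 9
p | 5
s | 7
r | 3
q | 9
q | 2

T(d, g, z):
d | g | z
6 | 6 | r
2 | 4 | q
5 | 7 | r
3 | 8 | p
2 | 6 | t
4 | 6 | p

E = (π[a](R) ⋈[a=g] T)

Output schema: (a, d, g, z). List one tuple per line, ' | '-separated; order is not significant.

Subexpression sizes:
  R → 4
  π[a](R) → 4
  T → 6
  (π[a](R) ⋈[a=g] T) → 3

== RESULT ==
a | d | g | z
6 | 2 | 6 | t
6 | 4 | 6 | p
6 | 6 | 6 | r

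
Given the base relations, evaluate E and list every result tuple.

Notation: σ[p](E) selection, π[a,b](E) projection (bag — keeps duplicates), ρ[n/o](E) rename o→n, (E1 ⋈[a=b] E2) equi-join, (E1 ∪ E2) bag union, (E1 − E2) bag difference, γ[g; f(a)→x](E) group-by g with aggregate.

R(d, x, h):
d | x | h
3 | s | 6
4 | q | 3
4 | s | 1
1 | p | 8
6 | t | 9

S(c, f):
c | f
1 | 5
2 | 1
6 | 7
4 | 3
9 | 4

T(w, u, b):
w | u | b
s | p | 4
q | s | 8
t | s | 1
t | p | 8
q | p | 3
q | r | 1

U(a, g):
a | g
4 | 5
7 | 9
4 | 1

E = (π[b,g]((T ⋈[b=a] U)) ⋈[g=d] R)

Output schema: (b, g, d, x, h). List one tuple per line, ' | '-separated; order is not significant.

Stepwise |·|:
  T → 6
  U → 3
  (T ⋈[b=a] U) → 2
  π[b,g]((T ⋈[b=a] U)) → 2
  R → 5
  (π[b,g]((T ⋈[b=a] U)) ⋈[g=d] R) → 1

== RESULT ==
b | g | d | x | h
4 | 1 | 1 | p | 8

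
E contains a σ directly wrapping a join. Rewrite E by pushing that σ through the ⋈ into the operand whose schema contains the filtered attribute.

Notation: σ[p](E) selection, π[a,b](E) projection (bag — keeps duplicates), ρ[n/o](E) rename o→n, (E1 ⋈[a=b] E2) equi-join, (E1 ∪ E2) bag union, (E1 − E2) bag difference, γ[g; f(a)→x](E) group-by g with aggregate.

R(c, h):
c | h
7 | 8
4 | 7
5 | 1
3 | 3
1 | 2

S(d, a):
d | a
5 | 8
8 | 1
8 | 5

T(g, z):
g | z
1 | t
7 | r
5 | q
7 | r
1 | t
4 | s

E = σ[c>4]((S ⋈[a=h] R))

σ filters on c, owned by the right side.
E' = (S ⋈[a=h] σ[c>4](R))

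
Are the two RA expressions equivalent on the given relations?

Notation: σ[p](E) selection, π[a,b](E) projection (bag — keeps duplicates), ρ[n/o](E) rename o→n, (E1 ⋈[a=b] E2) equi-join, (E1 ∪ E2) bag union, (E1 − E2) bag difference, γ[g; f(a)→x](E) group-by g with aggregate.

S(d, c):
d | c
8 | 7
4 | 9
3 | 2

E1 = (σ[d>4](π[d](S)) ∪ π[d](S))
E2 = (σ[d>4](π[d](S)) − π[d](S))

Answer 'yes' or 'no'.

E1 stepwise |·|:
  S → 3
  π[d](S) → 3
  σ[d>4](π[d](S)) → 1
  S → 3
  π[d](S) → 3
  (σ[d>4](π[d](S)) ∪ π[d](S)) → 4
E2 stepwise |·|:
  S → 3
  π[d](S) → 3
  σ[d>4](π[d](S)) → 1
  S → 3
  π[d](S) → 3
  (σ[d>4](π[d](S)) − π[d](S)) → 0

E1 result:
d
3
4
8
8
E2 result:
d
(0 rows)
Witness: (8,) appears 2× in E1 but 0× in E2.

no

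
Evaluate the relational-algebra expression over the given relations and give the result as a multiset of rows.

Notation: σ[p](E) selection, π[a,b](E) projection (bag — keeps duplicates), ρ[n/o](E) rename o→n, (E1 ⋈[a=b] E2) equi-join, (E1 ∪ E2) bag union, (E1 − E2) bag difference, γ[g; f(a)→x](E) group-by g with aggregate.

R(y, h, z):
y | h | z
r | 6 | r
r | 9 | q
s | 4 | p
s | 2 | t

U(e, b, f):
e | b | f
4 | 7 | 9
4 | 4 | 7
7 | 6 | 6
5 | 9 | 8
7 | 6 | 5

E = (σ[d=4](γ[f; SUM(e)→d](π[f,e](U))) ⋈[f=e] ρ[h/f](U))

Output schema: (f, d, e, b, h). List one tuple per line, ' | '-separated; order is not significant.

Stepwise |·|:
  U → 5
  π[f,e](U) → 5
  γ[f; SUM(e)→d](π[f,e](U)) → 5
  σ[d=4](γ[f; SUM(e)→d](π[f,e](U))) → 2
  U → 5
  ρ[h/f](U) → 5
  (σ[d=4](γ[f; SUM(e)→d](π[f,e](U))) ⋈[f=e] ρ[h/f](U)) → 2

== RESULT ==
f | d | e | b | h
7 | 4 | 7 | 6 | 5
7 | 4 | 7 | 6 | 6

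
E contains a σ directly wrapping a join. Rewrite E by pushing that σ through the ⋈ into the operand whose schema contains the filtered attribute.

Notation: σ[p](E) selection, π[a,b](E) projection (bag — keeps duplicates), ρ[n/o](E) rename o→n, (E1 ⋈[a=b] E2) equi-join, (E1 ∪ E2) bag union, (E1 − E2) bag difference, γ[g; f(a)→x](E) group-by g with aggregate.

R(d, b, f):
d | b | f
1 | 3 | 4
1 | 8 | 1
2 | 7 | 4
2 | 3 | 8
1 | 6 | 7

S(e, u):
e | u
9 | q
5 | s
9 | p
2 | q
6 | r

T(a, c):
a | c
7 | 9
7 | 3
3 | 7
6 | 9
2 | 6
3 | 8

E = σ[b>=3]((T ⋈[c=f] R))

σ filters on b, owned by the right side.
E' = (T ⋈[c=f] σ[b>=3](R))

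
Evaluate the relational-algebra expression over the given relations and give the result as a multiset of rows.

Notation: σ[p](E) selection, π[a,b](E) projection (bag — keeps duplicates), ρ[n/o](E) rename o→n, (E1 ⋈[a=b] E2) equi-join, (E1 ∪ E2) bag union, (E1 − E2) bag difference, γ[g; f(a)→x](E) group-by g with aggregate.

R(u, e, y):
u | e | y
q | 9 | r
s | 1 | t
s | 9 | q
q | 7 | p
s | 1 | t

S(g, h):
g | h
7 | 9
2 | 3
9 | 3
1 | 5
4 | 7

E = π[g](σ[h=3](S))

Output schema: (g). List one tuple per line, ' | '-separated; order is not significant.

Stepwise |·|:
  S → 5
  σ[h=3](S) → 2
  π[g](σ[h=3](S)) → 2

== RESULT ==
g
2
9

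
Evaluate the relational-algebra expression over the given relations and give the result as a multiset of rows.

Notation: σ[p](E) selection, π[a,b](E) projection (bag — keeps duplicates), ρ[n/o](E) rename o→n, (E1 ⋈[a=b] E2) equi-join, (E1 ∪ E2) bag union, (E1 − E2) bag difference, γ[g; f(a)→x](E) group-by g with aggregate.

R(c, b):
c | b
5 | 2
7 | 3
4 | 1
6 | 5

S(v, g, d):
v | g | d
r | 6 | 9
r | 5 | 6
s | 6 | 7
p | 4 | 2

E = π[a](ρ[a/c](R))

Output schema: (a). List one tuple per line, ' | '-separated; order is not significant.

Row counts bottom-up:
  R → 4
  ρ[a/c](R) → 4
  π[a](ρ[a/c](R)) → 4

== RESULT ==
a
4
5
6
7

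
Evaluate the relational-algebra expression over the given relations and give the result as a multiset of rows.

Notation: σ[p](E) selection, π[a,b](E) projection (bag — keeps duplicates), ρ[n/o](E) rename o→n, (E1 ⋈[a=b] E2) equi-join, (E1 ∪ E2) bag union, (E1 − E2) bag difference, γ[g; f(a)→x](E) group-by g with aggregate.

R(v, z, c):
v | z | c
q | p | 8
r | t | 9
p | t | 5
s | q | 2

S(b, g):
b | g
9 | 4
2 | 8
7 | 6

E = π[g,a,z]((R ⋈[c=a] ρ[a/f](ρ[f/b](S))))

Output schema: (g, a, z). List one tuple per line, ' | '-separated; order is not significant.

Stepwise |·|:
  R → 4
  S → 3
  ρ[f/b](S) → 3
  ρ[a/f](ρ[f/b](S)) → 3
  (R ⋈[c=a] ρ[a/f](ρ[f/b](S))) → 2
  π[g,a,z]((R ⋈[c=a] ρ[a/f](ρ[f/b](S)))) → 2

== RESULT ==
g | a | z
4 | 9 | t
8 | 2 | q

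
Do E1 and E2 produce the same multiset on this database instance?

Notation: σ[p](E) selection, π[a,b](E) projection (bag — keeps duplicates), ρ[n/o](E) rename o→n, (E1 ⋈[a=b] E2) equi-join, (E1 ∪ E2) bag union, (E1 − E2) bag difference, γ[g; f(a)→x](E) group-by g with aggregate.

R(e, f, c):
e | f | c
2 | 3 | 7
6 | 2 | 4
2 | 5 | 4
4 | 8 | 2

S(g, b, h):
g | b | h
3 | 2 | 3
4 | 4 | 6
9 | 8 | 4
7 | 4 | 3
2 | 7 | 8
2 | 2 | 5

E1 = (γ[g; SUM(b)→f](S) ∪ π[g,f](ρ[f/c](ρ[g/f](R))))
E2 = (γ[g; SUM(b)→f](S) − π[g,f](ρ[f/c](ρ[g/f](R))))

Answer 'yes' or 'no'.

E1 subexpression sizes:
  S → 6
  γ[g; SUM(b)→f](S) → 5
  R → 4
  ρ[g/f](R) → 4
  ρ[f/c](ρ[g/f](R)) → 4
  π[g,f](ρ[f/c](ρ[g/f](R))) → 4
  (γ[g; SUM(b)→f](S) ∪ π[g,f](ρ[f/c](ρ[g/f](R)))) → 9
E2 subexpression sizes:
  S → 6
  γ[g; SUM(b)→f](S) → 5
  R → 4
  ρ[g/f](R) → 4
  ρ[f/c](ρ[g/f](R)) → 4
  π[g,f](ρ[f/c](ρ[g/f](R))) → 4
  (γ[g; SUM(b)→f](S) − π[g,f](ρ[f/c](ρ[g/f](R)))) → 5

E1 result:
g | f
2 | 4
2 | 9
3 | 2
3 | 7
4 | 4
5 | 4
7 | 4
8 | 2
9 | 8
E2 result:
g | f
2 | 9
3 | 2
4 | 4
7 | 4
9 | 8
Witness: (2, 4) appears 1× in E1 but 0× in E2.

no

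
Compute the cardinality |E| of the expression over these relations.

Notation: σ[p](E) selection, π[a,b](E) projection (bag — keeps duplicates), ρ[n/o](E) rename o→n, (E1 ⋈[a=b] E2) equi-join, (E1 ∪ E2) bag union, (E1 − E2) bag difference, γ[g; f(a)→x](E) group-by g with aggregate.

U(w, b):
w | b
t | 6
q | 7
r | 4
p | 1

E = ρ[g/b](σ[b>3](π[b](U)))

Per-node cardinality:
  U → 4
  π[b](U) → 4
  σ[b>3](π[b](U)) → 3
  ρ[g/b](σ[b>3](π[b](U))) → 3

|E| = 3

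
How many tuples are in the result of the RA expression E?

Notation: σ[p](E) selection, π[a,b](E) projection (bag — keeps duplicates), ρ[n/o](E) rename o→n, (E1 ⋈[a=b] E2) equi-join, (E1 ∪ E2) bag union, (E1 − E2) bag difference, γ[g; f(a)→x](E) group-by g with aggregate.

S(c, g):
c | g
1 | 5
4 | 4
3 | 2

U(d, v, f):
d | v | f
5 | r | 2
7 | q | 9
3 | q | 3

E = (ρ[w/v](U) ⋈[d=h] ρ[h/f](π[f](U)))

Stepwise |·|:
  U → 3
  ρ[w/v](U) → 3
  U → 3
  π[f](U) → 3
  ρ[h/f](π[f](U)) → 3
  (ρ[w/v](U) ⋈[d=h] ρ[h/f](π[f](U))) → 1

|E| = 1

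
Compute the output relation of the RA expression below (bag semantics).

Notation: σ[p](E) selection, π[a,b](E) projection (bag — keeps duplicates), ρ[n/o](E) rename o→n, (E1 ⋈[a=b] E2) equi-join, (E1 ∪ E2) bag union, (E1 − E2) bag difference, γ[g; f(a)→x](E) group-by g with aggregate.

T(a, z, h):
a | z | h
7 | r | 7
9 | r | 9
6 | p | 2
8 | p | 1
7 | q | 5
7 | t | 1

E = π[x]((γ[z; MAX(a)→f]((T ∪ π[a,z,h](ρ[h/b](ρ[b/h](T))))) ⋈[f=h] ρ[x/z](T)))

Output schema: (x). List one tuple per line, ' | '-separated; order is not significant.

Row counts bottom-up:
  T → 6
  T → 6
  ρ[b/h](T) → 6
  ρ[h/b](ρ[b/h](T)) → 6
  π[a,z,h](ρ[h/b](ρ[b/h](T))) → 6
  (T ∪ π[a,z,h](ρ[h/b](ρ[b/h](T)))) → 12
  γ[z; MAX(a)→f]((T ∪ π[a,z,h](ρ[h/b](ρ[b/h](T))))) → 4
  T → 6
  ρ[x/z](T) → 6
  (γ[z; MAX(a)→f]((T ∪ π[a,z,h](ρ[h/b](ρ[b/h](T))))) ⋈[f=h] ρ[x/z](T)) → 3
  π[x]((γ[z; MAX(a)→f]((T ∪ π[a,z,h](ρ[h/b](ρ[b/h](T))))) ⋈[f=h] ρ[x/z](T))) → 3

== RESULT ==
x
r
r
r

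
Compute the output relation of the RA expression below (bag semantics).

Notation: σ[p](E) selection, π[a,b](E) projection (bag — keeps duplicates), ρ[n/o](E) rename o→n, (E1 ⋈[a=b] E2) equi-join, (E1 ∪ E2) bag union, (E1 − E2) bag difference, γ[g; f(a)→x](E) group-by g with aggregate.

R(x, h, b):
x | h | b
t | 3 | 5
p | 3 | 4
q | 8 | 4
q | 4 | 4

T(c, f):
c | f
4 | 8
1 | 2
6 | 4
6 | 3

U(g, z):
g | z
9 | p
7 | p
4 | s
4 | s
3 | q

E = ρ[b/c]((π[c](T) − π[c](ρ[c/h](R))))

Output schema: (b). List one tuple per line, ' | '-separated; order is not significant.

Stepwise |·|:
  T → 4
  π[c](T) → 4
  R → 4
  ρ[c/h](R) → 4
  π[c](ρ[c/h](R)) → 4
  (π[c](T) − π[c](ρ[c/h](R))) → 3
  ρ[b/c]((π[c](T) − π[c](ρ[c/h](R)))) → 3

== RESULT ==
b
1
6
6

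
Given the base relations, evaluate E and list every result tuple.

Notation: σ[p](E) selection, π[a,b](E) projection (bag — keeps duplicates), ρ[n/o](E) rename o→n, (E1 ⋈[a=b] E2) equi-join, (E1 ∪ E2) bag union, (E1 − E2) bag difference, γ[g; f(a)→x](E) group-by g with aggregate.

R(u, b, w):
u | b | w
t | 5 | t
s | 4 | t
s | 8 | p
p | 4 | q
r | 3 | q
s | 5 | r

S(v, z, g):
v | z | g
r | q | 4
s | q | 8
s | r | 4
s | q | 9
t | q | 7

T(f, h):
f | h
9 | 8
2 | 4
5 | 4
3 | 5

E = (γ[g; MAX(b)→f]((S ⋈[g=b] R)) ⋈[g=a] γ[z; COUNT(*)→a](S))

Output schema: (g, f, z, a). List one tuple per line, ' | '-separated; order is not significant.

Stepwise |·|:
  S → 5
  R → 6
  (S ⋈[g=b] R) → 5
  γ[g; MAX(b)→f]((S ⋈[g=b] R)) → 2
  S → 5
  γ[z; COUNT(*)→a](S) → 2
  (γ[g; MAX(b)→f]((S ⋈[g=b] R)) ⋈[g=a] γ[z; COUNT(*)→a](S)) → 1

== RESULT ==
g | f | z | a
4 | 4 | q | 4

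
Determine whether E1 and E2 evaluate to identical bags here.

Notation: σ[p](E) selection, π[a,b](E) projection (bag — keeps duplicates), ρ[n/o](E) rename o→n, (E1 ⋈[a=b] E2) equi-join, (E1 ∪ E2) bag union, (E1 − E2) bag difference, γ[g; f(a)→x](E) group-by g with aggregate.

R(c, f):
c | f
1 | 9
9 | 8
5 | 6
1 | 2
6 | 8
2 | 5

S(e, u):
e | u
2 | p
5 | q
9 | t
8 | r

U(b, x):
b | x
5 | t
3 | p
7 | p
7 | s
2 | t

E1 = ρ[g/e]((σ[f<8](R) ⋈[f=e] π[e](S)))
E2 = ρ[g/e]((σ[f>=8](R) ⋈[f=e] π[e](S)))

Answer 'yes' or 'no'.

E1 subexpression sizes:
  R → 6
  σ[f<8](R) → 3
  S → 4
  π[e](S) → 4
  (σ[f<8](R) ⋈[f=e] π[e](S)) → 2
  ρ[g/e]((σ[f<8](R) ⋈[f=e] π[e](S))) → 2
E2 subexpression sizes:
  R → 6
  σ[f>=8](R) → 3
  S → 4
  π[e](S) → 4
  (σ[f>=8](R) ⋈[f=e] π[e](S)) → 3
  ρ[g/e]((σ[f>=8](R) ⋈[f=e] π[e](S))) → 3

E1 result:
c | f | g
1 | 2 | 2
2 | 5 | 5
E2 result:
c | f | g
1 | 9 | 9
6 | 8 | 8
9 | 8 | 8
Witness: (1, 9, 9) appears 0× in E1 but 1× in E2.

no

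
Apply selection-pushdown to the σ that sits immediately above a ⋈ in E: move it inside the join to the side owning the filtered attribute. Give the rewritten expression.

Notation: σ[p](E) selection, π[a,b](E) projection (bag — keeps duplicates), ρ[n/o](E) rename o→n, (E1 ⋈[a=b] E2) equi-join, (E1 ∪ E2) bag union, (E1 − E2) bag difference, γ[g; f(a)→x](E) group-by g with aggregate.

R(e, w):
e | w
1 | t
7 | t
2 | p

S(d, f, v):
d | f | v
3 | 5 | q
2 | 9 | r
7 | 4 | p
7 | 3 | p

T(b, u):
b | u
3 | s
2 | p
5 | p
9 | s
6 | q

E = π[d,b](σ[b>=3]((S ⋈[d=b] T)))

σ filters on b, owned by the right side.
E' = π[d,b]((S ⋈[d=b] σ[b>=3](T)))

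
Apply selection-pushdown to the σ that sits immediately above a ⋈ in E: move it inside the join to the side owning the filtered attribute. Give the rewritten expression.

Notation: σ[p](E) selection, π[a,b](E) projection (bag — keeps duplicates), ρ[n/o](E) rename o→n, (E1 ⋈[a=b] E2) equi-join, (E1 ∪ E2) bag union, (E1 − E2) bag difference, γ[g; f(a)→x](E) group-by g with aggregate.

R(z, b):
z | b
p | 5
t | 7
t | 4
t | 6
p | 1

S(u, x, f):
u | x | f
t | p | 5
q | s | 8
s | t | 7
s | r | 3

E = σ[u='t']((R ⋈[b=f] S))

σ filters on u, owned by the right side.
E' = (R ⋈[b=f] σ[u='t'](S))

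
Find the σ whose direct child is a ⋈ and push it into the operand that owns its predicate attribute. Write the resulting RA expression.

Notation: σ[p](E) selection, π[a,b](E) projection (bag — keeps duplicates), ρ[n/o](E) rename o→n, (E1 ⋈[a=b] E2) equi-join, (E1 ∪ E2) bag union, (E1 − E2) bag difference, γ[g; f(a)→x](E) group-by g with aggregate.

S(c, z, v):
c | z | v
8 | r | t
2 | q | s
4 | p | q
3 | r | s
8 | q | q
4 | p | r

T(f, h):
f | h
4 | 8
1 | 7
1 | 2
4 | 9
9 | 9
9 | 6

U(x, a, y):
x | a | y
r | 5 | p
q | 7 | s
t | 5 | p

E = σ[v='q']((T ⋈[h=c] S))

σ filters on v, owned by the right side.
E' = (T ⋈[h=c] σ[v='q'](S))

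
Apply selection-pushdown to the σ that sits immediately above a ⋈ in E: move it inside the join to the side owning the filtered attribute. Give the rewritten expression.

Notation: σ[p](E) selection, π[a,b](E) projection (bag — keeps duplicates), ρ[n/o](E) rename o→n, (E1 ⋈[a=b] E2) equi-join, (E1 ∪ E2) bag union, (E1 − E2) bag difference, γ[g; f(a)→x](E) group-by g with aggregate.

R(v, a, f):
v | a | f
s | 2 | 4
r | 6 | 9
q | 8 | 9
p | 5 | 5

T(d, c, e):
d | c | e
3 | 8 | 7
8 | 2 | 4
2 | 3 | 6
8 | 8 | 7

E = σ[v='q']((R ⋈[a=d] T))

σ filters on v, owned by the left side.
E' = (σ[v='q'](R) ⋈[a=d] T)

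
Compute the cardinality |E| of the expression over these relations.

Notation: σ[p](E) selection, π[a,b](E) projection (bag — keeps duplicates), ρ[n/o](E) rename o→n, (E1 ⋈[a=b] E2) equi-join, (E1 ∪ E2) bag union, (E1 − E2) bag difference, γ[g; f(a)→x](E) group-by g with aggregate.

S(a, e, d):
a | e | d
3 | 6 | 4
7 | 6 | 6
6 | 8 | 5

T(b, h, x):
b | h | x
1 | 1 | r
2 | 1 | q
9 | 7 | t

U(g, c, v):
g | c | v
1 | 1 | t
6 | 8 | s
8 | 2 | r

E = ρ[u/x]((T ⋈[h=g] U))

Per-node cardinality:
  T → 3
  U → 3
  (T ⋈[h=g] U) → 2
  ρ[u/x]((T ⋈[h=g] U)) → 2

|E| = 2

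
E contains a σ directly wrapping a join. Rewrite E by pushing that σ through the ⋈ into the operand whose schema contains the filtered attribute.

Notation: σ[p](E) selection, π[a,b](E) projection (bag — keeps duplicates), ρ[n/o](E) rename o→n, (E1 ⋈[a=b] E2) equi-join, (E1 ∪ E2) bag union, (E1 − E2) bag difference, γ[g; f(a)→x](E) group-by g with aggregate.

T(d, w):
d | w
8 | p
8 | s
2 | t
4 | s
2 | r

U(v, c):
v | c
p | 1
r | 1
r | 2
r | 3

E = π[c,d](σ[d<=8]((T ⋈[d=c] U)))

σ filters on d, owned by the left side.
E' = π[c,d]((σ[d<=8](T) ⋈[d=c] U))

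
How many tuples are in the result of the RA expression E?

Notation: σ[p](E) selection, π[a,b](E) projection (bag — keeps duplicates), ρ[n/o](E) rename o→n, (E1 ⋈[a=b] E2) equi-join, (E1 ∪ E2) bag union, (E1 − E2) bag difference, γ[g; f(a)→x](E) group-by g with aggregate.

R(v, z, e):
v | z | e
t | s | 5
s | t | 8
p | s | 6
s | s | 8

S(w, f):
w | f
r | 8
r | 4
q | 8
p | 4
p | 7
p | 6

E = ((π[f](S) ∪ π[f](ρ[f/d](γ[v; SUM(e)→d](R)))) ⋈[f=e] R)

Per-node cardinality:
  S → 6
  π[f](S) → 6
  R → 4
  γ[v; SUM(e)→d](R) → 3
  ρ[f/d](γ[v; SUM(e)→d](R)) → 3
  π[f](ρ[f/d](γ[v; SUM(e)→d](R))) → 3
  (π[f](S) ∪ π[f](ρ[f/d](γ[v; SUM(e)→d](R)))) → 9
  R → 4
  ((π[f](S) ∪ π[f](ρ[f/d](γ[v; SUM(e)→d](R)))) ⋈[f=e] R) → 7

|E| = 7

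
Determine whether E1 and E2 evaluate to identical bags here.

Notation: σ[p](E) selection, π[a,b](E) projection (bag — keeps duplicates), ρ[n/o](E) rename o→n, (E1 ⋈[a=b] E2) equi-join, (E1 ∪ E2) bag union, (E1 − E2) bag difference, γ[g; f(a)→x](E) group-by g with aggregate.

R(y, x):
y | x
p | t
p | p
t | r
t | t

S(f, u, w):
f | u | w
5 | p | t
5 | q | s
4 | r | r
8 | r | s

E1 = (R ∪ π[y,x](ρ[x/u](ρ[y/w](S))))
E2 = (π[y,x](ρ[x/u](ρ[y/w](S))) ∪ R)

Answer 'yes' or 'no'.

E1 subexpression sizes:
  R → 4
  S → 4
  ρ[y/w](S) → 4
  ρ[x/u](ρ[y/w](S)) → 4
  π[y,x](ρ[x/u](ρ[y/w](S))) → 4
  (R ∪ π[y,x](ρ[x/u](ρ[y/w](S)))) → 8
E2 subexpression sizes:
  S → 4
  ρ[y/w](S) → 4
  ρ[x/u](ρ[y/w](S)) → 4
  π[y,x](ρ[x/u](ρ[y/w](S))) → 4
  R → 4
  (π[y,x](ρ[x/u](ρ[y/w](S))) ∪ R) → 8

E1 and E2 produce the same multiset:
y | x
p | p
p | t
r | r
s | q
s | r
t | p
t | r
t | t

yes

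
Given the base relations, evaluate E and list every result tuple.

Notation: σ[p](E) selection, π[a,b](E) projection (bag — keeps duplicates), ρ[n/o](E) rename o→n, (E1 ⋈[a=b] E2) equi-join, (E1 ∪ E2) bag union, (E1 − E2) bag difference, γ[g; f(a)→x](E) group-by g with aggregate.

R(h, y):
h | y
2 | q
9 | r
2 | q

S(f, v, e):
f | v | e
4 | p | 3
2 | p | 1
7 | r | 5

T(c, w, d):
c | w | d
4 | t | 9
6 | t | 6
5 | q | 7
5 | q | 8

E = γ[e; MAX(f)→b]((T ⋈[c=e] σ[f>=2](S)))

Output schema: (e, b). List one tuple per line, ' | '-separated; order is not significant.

Subexpression sizes:
  T → 4
  S → 3
  σ[f>=2](S) → 3
  (T ⋈[c=e] σ[f>=2](S)) → 2
  γ[e; MAX(f)→b]((T ⋈[c=e] σ[f>=2](S))) → 1

== RESULT ==
e | b
5 | 7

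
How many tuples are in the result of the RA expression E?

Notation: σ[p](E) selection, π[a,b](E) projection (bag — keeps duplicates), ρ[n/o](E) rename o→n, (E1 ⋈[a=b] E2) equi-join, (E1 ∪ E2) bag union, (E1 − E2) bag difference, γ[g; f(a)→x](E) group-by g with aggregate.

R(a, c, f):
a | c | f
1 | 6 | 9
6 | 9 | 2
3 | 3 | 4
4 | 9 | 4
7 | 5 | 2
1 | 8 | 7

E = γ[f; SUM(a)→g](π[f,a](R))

Stepwise |·|:
  R → 6
  π[f,a](R) → 6
  γ[f; SUM(a)→g](π[f,a](R)) → 4

|E| = 4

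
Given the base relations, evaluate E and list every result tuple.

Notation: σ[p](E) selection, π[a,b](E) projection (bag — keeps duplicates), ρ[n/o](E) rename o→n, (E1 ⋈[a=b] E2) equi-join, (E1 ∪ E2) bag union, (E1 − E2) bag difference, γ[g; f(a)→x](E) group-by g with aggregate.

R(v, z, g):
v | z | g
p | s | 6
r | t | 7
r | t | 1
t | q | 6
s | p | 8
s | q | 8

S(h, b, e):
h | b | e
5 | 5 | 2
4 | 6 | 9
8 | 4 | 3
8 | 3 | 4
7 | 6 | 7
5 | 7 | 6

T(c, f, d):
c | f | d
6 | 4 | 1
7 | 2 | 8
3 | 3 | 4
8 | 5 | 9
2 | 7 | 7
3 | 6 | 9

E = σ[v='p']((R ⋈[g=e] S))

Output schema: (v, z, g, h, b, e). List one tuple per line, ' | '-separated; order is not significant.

Subexpression sizes:
  R → 6
  S → 6
  (R ⋈[g=e] S) → 3
  σ[v='p']((R ⋈[g=e] S)) → 1

== RESULT ==
v | z | g | h | b | e
p | s | 6 | 5 | 7 | 6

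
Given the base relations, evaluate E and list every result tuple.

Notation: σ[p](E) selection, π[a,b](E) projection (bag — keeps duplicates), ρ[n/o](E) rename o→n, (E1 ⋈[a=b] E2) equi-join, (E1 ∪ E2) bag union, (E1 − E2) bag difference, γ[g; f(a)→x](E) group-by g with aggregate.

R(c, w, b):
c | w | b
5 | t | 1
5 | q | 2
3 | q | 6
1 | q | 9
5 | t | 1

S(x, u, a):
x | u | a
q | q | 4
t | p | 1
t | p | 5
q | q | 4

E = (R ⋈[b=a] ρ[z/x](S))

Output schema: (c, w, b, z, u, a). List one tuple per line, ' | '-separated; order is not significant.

Subexpression sizes:
  R → 5
  S → 4
  ρ[z/x](S) → 4
  (R ⋈[b=a] ρ[z/x](S)) → 2

== RESULT ==
c | w | b | z | u | a
5 | t | 1 | t | p | 1
5 | t | 1 | t | p | 1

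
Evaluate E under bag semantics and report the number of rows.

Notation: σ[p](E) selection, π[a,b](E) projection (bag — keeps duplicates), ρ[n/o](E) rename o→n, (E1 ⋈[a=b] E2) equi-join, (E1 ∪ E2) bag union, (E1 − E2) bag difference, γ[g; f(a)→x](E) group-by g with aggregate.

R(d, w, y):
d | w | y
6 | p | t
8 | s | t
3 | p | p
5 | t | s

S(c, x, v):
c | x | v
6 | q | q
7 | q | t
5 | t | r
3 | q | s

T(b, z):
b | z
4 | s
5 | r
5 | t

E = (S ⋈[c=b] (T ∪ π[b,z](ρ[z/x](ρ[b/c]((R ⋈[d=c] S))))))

Stepwise |·|:
  S → 4
  T → 3
  R → 4
  S → 4
  (R ⋈[d=c] S) → 3
  ρ[b/c]((R ⋈[d=c] S)) → 3
  ρ[z/x](ρ[b/c]((R ⋈[d=c] S))) → 3
  π[b,z](ρ[z/x](ρ[b/c]((R ⋈[d=c] S)))) → 3
  (T ∪ π[b,z](ρ[z/x](ρ[b/c]((R ⋈[d=c] S))))) → 6
  (S ⋈[c=b] (T ∪ π[b,z](ρ[z/x](ρ[b/c]((R ⋈[d=c] S)))))) → 5

|E| = 5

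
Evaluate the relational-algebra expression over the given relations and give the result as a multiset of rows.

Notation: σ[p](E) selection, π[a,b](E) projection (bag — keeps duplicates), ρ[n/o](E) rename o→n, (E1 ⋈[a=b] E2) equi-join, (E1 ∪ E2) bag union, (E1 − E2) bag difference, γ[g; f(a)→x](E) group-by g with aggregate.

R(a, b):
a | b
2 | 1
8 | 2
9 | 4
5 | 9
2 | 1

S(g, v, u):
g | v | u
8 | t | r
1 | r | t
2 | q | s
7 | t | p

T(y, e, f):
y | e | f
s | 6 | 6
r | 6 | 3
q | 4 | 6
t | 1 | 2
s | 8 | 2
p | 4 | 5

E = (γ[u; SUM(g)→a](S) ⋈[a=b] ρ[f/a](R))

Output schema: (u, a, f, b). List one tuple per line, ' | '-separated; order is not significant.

Stepwise |·|:
  S → 4
  γ[u; SUM(g)→a](S) → 4
  R → 5
  ρ[f/a](R) → 5
  (γ[u; SUM(g)→a](S) ⋈[a=b] ρ[f/a](R)) → 3

== RESULT ==
u | a | f | b
s | 2 | 8 | 2
t | 1 | 2 | 1
t | 1 | 2 | 1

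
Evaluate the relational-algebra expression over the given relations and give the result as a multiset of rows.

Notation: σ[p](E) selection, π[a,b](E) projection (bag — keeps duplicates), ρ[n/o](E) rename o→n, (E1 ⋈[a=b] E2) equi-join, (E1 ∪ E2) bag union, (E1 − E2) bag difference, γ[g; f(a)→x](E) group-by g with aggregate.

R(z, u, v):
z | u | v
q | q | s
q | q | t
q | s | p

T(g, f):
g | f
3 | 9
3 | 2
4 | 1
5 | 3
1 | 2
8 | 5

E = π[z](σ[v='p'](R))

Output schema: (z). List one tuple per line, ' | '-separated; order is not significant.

Stepwise |·|:
  R → 3
  σ[v='p'](R) → 1
  π[z](σ[v='p'](R)) → 1

== RESULT ==
z
q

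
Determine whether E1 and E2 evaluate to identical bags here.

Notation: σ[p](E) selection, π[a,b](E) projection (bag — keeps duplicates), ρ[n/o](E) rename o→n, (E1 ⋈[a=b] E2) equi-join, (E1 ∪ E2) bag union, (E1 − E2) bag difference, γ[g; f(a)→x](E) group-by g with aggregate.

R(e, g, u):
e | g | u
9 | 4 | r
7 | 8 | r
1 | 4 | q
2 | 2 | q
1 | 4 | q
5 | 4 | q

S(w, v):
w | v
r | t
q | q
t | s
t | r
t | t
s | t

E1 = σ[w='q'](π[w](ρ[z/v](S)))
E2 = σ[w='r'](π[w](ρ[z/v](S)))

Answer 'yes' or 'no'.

E1 subexpression sizes:
  S → 6
  ρ[z/v](S) → 6
  π[w](ρ[z/v](S)) → 6
  σ[w='q'](π[w](ρ[z/v](S))) → 1
E2 subexpression sizes:
  S → 6
  ρ[z/v](S) → 6
  π[w](ρ[z/v](S)) → 6
  σ[w='r'](π[w](ρ[z/v](S))) → 1

E1 result:
w
q
E2 result:
w
r
Witness: ('q',) appears 1× in E1 but 0× in E2.

no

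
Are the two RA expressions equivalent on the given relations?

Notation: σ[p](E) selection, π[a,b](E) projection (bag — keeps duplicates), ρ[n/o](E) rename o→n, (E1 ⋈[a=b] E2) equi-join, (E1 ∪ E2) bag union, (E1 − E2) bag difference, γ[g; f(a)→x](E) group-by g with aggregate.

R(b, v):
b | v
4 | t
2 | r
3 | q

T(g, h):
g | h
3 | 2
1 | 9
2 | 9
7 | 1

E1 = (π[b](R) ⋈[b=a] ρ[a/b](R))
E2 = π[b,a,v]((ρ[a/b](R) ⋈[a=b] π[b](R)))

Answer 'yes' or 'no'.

E1 row counts bottom-up:
  R → 3
  π[b](R) → 3
  R → 3
  ρ[a/b](R) → 3
  (π[b](R) ⋈[b=a] ρ[a/b](R)) → 3
E2 row counts bottom-up:
  R → 3
  ρ[a/b](R) → 3
  R → 3
  π[b](R) → 3
  (ρ[a/b](R) ⋈[a=b] π[b](R)) → 3
  π[b,a,v]((ρ[a/b](R) ⋈[a=b] π[b](R))) → 3

E1 and E2 produce the same multiset:
b | a | v
2 | 2 | r
3 | 3 | q
4 | 4 | t

yes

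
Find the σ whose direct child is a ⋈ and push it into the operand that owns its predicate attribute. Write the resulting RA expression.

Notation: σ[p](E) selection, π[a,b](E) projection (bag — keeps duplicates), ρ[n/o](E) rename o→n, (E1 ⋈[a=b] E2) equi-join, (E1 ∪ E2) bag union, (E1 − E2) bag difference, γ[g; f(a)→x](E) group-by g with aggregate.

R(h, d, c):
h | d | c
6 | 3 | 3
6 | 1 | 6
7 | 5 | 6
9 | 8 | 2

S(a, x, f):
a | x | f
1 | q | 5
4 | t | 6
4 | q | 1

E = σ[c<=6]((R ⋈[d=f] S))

σ filters on c, owned by the left side.
E' = (σ[c<=6](R) ⋈[d=f] S)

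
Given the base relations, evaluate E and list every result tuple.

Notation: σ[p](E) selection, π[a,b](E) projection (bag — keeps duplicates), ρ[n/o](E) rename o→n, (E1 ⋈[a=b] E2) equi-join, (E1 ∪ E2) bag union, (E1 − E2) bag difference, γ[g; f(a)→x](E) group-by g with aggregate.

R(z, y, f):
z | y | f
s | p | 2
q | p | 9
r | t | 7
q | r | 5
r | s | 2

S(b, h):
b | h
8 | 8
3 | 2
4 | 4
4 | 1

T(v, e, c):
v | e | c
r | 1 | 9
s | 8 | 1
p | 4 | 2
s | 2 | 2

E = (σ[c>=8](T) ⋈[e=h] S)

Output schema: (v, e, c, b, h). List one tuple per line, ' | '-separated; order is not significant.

Subexpression sizes:
  T → 4
  σ[c>=8](T) → 1
  S → 4
  (σ[c>=8](T) ⋈[e=h] S) → 1

== RESULT ==
v | e | c | b | h
r | 1 | 9 | 4 | 1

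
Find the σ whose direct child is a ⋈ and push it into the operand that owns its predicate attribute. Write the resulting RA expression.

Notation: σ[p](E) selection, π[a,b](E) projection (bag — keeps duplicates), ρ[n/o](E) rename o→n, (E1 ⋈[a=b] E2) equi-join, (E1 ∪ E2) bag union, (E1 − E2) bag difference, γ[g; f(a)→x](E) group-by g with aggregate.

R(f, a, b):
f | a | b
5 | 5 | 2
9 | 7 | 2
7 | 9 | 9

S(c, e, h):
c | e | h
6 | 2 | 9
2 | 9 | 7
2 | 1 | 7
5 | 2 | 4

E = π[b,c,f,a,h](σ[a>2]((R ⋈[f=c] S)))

σ filters on a, owned by the left side.
E' = π[b,c,f,a,h]((σ[a>2](R) ⋈[f=c] S))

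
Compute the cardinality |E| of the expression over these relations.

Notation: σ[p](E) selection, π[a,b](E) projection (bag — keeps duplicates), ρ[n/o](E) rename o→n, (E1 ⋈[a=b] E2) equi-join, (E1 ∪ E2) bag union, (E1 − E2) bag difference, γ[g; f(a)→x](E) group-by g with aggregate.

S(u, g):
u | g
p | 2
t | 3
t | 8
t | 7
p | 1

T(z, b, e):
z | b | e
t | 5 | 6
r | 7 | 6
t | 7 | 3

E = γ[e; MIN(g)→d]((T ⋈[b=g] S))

Row counts bottom-up:
  T → 3
  S → 5
  (T ⋈[b=g] S) → 2
  γ[e; MIN(g)→d]((T ⋈[b=g] S)) → 2

|E| = 2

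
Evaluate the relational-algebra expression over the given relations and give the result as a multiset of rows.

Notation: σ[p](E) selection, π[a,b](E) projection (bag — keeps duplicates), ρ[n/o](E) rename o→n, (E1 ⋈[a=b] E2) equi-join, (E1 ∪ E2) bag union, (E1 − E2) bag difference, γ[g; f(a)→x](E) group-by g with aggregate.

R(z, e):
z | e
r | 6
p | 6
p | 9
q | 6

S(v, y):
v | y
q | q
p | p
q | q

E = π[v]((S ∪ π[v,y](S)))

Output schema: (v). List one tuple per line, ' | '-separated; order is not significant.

Subexpression sizes:
  S → 3
  S → 3
  π[v,y](S) → 3
  (S ∪ π[v,y](S)) → 6
  π[v]((S ∪ π[v,y](S))) → 6

== RESULT ==
v
p
p
q
q
q
q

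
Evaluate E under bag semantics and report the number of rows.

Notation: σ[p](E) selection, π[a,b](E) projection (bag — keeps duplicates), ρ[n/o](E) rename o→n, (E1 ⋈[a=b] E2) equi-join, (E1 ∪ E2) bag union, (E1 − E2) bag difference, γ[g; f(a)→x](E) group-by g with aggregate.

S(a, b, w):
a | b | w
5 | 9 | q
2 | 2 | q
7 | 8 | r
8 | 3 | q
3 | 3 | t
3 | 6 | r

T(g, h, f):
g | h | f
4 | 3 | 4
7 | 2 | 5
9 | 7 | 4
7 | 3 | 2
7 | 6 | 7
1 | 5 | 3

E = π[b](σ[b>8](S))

Row counts bottom-up:
  S → 6
  σ[b>8](S) → 1
  π[b](σ[b>8](S)) → 1

|E| = 1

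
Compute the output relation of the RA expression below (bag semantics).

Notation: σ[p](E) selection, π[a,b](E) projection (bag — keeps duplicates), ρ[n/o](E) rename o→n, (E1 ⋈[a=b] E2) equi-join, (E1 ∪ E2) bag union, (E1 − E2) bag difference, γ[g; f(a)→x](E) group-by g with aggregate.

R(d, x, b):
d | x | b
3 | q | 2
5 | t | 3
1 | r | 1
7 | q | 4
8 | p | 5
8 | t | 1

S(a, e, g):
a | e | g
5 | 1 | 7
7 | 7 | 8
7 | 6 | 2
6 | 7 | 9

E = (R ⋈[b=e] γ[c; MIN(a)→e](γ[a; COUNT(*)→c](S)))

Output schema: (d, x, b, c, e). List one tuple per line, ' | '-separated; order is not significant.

Stepwise |·|:
  R → 6
  S → 4
  γ[a; COUNT(*)→c](S) → 3
  γ[c; MIN(a)→e](γ[a; COUNT(*)→c](S)) → 2
  (R ⋈[b=e] γ[c; MIN(a)→e](γ[a; COUNT(*)→c](S))) → 1

== RESULT ==
d | x | b | c | e
8 | p | 5 | 1 | 5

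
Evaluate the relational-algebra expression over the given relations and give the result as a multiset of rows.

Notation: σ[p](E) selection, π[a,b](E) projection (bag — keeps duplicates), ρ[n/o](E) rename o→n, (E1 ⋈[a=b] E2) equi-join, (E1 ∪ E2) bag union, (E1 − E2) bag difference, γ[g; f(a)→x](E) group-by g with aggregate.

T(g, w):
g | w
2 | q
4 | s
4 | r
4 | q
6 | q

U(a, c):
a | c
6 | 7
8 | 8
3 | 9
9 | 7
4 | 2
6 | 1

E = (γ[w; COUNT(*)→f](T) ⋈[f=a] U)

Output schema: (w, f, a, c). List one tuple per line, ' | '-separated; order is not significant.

Stepwise |·|:
  T → 5
  γ[w; COUNT(*)→f](T) → 3
  U → 6
  (γ[w; COUNT(*)→f](T) ⋈[f=a] U) → 1

== RESULT ==
w | f | a | c
q | 3 | 3 | 9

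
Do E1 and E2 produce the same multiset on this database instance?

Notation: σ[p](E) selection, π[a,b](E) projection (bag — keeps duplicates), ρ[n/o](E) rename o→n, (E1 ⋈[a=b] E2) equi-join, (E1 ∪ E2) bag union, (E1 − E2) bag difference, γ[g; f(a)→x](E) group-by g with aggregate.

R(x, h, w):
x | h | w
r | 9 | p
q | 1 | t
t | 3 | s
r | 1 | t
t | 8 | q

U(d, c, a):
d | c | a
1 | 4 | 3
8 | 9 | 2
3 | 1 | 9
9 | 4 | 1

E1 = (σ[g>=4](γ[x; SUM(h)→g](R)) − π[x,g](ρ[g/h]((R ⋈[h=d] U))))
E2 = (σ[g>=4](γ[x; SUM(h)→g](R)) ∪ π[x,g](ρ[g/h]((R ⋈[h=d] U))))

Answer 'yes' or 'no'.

E1 per-node cardinality:
  R → 5
  γ[x; SUM(h)→g](R) → 3
  σ[g>=4](γ[x; SUM(h)→g](R)) → 2
  R → 5
  U → 4
  (R ⋈[h=d] U) → 5
  ρ[g/h]((R ⋈[h=d] U)) → 5
  π[x,g](ρ[g/h]((R ⋈[h=d] U))) → 5
  (σ[g>=4](γ[x; SUM(h)→g](R)) − π[x,g](ρ[g/h]((R ⋈[h=d] U)))) → 2
E2 per-node cardinality:
  R → 5
  γ[x; SUM(h)→g](R) → 3
  σ[g>=4](γ[x; SUM(h)→g](R)) → 2
  R → 5
  U → 4
  (R ⋈[h=d] U) → 5
  ρ[g/h]((R ⋈[h=d] U)) → 5
  π[x,g](ρ[g/h]((R ⋈[h=d] U))) → 5
  (σ[g>=4](γ[x; SUM(h)→g](R)) ∪ π[x,g](ρ[g/h]((R ⋈[h=d] U)))) → 7

E1 result:
x | g
r | 10
t | 11
E2 result:
x | g
q | 1
r | 1
r | 9
r | 10
t | 3
t | 8
t | 11
Witness: ('r', 1) appears 0× in E1 but 1× in E2.

no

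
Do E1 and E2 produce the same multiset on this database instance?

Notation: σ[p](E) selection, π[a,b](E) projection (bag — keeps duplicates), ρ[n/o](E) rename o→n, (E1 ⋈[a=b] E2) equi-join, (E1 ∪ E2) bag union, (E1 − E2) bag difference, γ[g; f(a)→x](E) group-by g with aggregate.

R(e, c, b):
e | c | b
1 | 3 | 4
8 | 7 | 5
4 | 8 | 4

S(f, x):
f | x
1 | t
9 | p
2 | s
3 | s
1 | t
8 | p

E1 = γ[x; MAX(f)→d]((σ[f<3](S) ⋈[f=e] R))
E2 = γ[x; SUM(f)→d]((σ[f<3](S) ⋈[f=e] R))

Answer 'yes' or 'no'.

E1 stepwise |·|:
  S → 6
  σ[f<3](S) → 3
  R → 3
  (σ[f<3](S) ⋈[f=e] R) → 2
  γ[x; MAX(f)→d]((σ[f<3](S) ⋈[f=e] R)) → 1
E2 stepwise |·|:
  S → 6
  σ[f<3](S) → 3
  R → 3
  (σ[f<3](S) ⋈[f=e] R) → 2
  γ[x; SUM(f)→d]((σ[f<3](S) ⋈[f=e] R)) → 1

E1 result:
x | d
t | 1
E2 result:
x | d
t | 2
Witness: ('t', 1) appears 1× in E1 but 0× in E2.

no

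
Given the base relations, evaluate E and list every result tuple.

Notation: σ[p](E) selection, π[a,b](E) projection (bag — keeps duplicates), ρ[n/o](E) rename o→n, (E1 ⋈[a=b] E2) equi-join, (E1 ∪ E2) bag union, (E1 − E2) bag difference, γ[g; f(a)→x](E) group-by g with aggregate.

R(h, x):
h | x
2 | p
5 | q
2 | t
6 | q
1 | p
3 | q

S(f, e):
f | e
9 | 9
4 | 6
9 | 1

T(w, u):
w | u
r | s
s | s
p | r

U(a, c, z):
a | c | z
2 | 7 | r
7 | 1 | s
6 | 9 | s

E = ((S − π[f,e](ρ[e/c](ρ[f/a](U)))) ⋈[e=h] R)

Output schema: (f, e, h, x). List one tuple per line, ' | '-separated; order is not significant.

Stepwise |·|:
  S → 3
  U → 3
  ρ[f/a](U) → 3
  ρ[e/c](ρ[f/a](U)) → 3
  π[f,e](ρ[e/c](ρ[f/a](U))) → 3
  (S − π[f,e](ρ[e/c](ρ[f/a](U)))) → 3
  R → 6
  ((S − π[f,e](ρ[e/c](ρ[f/a](U)))) ⋈[e=h] R) → 2

== RESULT ==
f | e | h | x
4 | 6 | 6 | q
9 | 1 | 1 | p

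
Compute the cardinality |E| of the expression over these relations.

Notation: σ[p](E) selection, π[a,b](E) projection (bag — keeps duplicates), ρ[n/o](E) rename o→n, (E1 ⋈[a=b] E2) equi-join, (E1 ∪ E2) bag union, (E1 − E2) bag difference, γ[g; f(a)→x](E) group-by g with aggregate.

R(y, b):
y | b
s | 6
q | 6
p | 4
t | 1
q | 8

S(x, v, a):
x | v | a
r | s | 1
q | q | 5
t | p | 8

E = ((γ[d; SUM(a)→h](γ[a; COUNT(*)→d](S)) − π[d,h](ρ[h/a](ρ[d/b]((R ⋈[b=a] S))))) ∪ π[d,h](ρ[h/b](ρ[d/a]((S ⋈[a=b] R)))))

Subexpression sizes:
  S → 3
  γ[a; COUNT(*)→d](S) → 3
  γ[d; SUM(a)→h](γ[a; COUNT(*)→d](S)) → 1
  R → 5
  S → 3
  (R ⋈[b=a] S) → 2
  ρ[d/b]((R ⋈[b=a] S)) → 2
  ρ[h/a](ρ[d/b]((R ⋈[b=a] S))) → 2
  π[d,h](ρ[h/a](ρ[d/b]((R ⋈[b=a] S)))) → 2
  (γ[d; SUM(a)→h](γ[a; COUNT(*)→d](S)) − π[d,h](ρ[h/a](ρ[d/b]((R ⋈[b=a] S))))) → 1
  S → 3
  R → 5
  (S ⋈[a=b] R) → 2
  ρ[d/a]((S ⋈[a=b] R)) → 2
  ρ[h/b](ρ[d/a]((S ⋈[a=b] R))) → 2
  π[d,h](ρ[h/b](ρ[d/a]((S ⋈[a=b] R)))) → 2
  ((γ[d; SUM(a)→h](γ[a; COUNT(*)→d](S)) − π[d,h](ρ[h/a](ρ[d/b]((R ⋈[b=a] S))))) ∪ π[d,h](ρ[h/b](ρ[d/a]((S ⋈[a=b] R))))) → 3

|E| = 3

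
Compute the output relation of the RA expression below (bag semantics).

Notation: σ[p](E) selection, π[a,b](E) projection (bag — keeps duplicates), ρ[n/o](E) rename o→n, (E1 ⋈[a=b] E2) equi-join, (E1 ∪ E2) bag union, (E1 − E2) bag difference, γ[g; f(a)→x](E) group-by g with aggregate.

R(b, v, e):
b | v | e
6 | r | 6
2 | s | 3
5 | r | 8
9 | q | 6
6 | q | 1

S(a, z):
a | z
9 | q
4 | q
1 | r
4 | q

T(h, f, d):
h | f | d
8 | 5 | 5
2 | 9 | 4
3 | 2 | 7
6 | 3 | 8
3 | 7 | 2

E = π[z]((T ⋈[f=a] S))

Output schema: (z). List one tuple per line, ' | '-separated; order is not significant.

Stepwise |·|:
  T → 5
  S → 4
  (T ⋈[f=a] S) → 1
  π[z]((T ⋈[f=a] S)) → 1

== RESULT ==
z
q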